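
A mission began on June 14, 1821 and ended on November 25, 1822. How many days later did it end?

529

June 14, 1821 → June 14, 1822: 365 days.
June 1822: 30 − 14 = 16 days remain.
Then July (31), August (31), September (30), October (31): 31 + 31 + 30 + 31 = 123 days.
November 1–25, 1822: 25 days.
Residual: 164 days.
Total: 529 days.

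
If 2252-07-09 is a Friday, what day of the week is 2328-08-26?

Sunday

Day-of-year of July 9, 2252: 191.
Day-of-year of August 26, 2328: 239.
2252 has 366 days, so 366 − 191 = 175 days remain in 2252.
Full years 2253–2327: 58 common + 17 leap = 58×365 + 17×366 = 27392 days.
Total: 175 + 27392 + 239 = 27806 days.
27806 mod 7 = 2, so 2 days after Friday is Sunday.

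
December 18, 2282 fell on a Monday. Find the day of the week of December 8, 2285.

Tuesday

Day-of-year of December 18, 2282: 352.
Day-of-year of December 8, 2285: 342.
2282 has 365 days, so 365 − 352 = 13 days remain in 2282.
Full years: 2283: 365; 2284: 366. Sum = 731.
Total: 13 + 731 + 342 = 1086 days.
1086 mod 7 = 1, so 1 day after Monday is Tuesday.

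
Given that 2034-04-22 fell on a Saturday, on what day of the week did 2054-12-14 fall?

Day-of-year of April 22, 2034: 112.
Day-of-year of December 14, 2054: 348.
2034 has 365 days, so 365 − 112 = 253 days remain in 2034.
Full years 2035–2053: 14 common + 5 leap = 14×365 + 5×366 = 6940 days.
Total: 253 + 6940 + 348 = 7541 days.
7541 mod 7 = 2, so 2 days after Saturday is Monday.

Monday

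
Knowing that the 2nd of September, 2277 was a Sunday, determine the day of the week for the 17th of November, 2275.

Wednesday

Count forward from the earlier date (November 17, 2275) to the later (September 2, 2277):
November 17, 2275 → November 17, 2276: 366 days (2276 is a leap year).
November 2276: 30 − 17 = 13 days remain.
Then 9 full months totalling 274 days.
September 1–2, 2277: 2 days.
Residual: 289 days.
Total: 655 days.
655 mod 7 = 4, so 4 days before Sunday is Wednesday.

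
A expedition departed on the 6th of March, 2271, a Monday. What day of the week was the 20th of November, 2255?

Tuesday

Count forward from the earlier date (November 20, 2255) to the later (March 6, 2271):
Day-of-year of November 20, 2255: 324.
Day-of-year of March 6, 2271: 65.
2255 has 365 days, so 365 − 324 = 41 days remain in 2255.
Full years 2256–2270: 11 common + 4 leap = 11×365 + 4×366 = 5479 days.
Total: 41 + 5479 + 65 = 5585 days.
5585 mod 7 = 6, so 6 days before Monday is Tuesday.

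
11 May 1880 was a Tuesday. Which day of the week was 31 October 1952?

Friday

From May 11, 1880 to May 11, 1952: 72 years, of which 17 contain a Feb 29 — 55×365 + 17×366 = 26297 days.
(1900 is not a leap year (divisible by 100 but not 400).)
May 1952: 31 − 11 = 20 days remain.
Then June (30), July (31), August (31), September (30): 30 + 31 + 31 + 30 = 122 days.
October 1–31, 1952: 31 days.
Residual: 173 days.
Total: 26470 days.
26470 mod 7 = 3, so 3 days after Tuesday is Friday.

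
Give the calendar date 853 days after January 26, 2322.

May 28, 2324

Count 853 days after January 26, 2322:
Day-of-year of January 26, 2322: 26.
Day-of-year of May 28, 2324: 149.
2322 has 365 days, so 365 − 26 = 339 days remain in 2322.
Full years: 2323: 365. Sum = 365.
Total: 339 + 365 + 149 = 853 days.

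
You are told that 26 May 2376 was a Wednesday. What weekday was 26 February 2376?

Count forward from the earlier date (February 26, 2376) to the later (May 26, 2376):
February 2376: 29 − 26 = 3 days remain (2376 is a leap year, so February has 29 days).
Then March (31), April (30): 31 + 30 = 61 days.
May 1–26, 2376: 26 days.
Total: 3 + 61 + 26 = 90 days.
90 mod 7 = 6, so 6 days before Wednesday is Thursday.

Thursday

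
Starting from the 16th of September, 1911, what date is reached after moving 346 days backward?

the 5th of October, 1910

Count 346 days before September 16, 1911:
Day-of-year of October 5, 1910: 278.
Day-of-year of September 16, 1911: 259.
1910 has 365 days, so 365 − 278 = 87 days remain in 1910.
Total: 87 + 259 = 346 days.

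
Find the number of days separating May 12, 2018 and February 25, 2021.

May 12, 2018 → May 12, 2019: 365 days.
May 12, 2019 → May 12, 2020: 366 days (2020 is a leap year).
May 2020: 31 − 12 = 19 days remain.
Then June (30), July (31), August (31), September (30), October (31), November (30), December (31), January (31): 30 + 31 + 31 + 30 + 31 + 30 + 31 + 31 = 245 days.
February 1–25, 2021: 25 days (2021 is not a leap year).
Residual: 289 days.
Total: 1020 days.

1020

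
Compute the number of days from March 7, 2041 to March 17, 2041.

10

Within March 2041: 17 − 7 = 10 days.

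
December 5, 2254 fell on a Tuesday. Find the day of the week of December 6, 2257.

Day-of-year of December 5, 2254: 339.
Day-of-year of December 6, 2257: 340.
2254 has 365 days, so 365 − 339 = 26 days remain in 2254.
Full years: 2255: 365; 2256: 366. Sum = 731.
Total: 26 + 731 + 340 = 1097 days.
1097 mod 7 = 5, so 5 days after Tuesday is Sunday.

Sunday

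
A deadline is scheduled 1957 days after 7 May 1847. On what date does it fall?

14 September 1852

Count 1957 days after May 7, 1847:
May 7, 1847 → May 7, 1848: 366 days (1848 is a leap year).
May 7, 1848 → May 7, 1849: 365 days.
May 7, 1849 → May 7, 1850: 365 days.
May 7, 1850 → May 7, 1851: 365 days.
May 7, 1851 → May 7, 1852: 366 days (1852 is a leap year).
May 1852: 31 − 7 = 24 days remain.
Then June (30), July (31), August (31): 30 + 31 + 31 = 92 days.
September 1–14, 1852: 14 days.
Residual: 130 days.
Total: 1957 days.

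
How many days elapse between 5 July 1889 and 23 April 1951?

22571

Day-of-year of July 5, 1889: 186.
Day-of-year of April 23, 1951: 113.
1889 has 365 days, so 365 − 186 = 179 days remain in 1889.
Full years 1890–1950: 47 common + 14 leap = 47×365 + 14×366 = 22279 days.
Total: 179 + 22279 + 113 = 22571 days.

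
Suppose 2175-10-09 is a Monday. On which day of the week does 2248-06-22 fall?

Thursday

From October 9, 2175 to October 9, 2247: 72 years, of which 17 contain a Feb 29 — 55×365 + 17×366 = 26297 days.
(2200 is not a leap year (divisible by 100 but not 400).)
October 2247: 31 − 9 = 22 days remain.
Then November (30), December (31), January (31), February 2248 (29), March (31), April (30), May (31): 30 + 31 + 31 + 29 + 31 + 30 + 31 = 213 days.
June 1–22, 2248: 22 days.
Residual: 257 days.
Total: 26554 days.
26554 mod 7 = 3, so 3 days after Monday is Thursday.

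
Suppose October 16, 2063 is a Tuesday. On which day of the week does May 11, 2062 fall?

Thursday

Count forward from the earlier date (May 11, 2062) to the later (October 16, 2063):
May 2062: 31 − 11 = 20 days remain.
Then 16 full months totalling 487 days.
October 1–16, 2063: 16 days.
Total: 20 + 487 + 16 = 523 days.
523 mod 7 = 5, so 5 days before Tuesday is Thursday.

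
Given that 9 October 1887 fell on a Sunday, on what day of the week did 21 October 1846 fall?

Count forward from the earlier date (October 21, 1846) to the later (October 9, 1887):
Day-of-year of October 21, 1846: 294.
Day-of-year of October 9, 1887: 282.
1846 has 365 days, so 365 − 294 = 71 days remain in 1846.
Full years 1847–1886: 30 common + 10 leap = 30×365 + 10×366 = 14610 days.
Total: 71 + 14610 + 282 = 14963 days.
14963 mod 7 = 4, so 4 days before Sunday is Wednesday.

Wednesday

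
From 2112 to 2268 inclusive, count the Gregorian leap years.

Years divisible by 4: 2112, 2116, …, 2268 — 40 in all.
Of these, 2200 is divisible by 100 but not 400, so not leap.
Leap years: 40 − 1 = 39.

39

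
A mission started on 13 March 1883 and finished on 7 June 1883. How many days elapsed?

86

March 1883: 31 − 13 = 18 days remain.
Then April (30), May (31): 30 + 31 = 61 days.
June 1–7, 1883: 7 days.
Total: 18 + 61 + 7 = 86 days.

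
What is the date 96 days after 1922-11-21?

1923-02-25

Count 96 days after November 21, 1922:
November 1922: 30 − 21 = 9 days remain.
Then December (31), January (31): 31 + 31 = 62 days.
February 1–25, 1923: 25 days (1923 is not a leap year).
Residual: 96 days.
Total: 96 days.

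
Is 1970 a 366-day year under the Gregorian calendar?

1970 is not a leap year.

No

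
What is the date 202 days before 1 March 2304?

12 August 2303

Count 202 days before March 1, 2304:
August 2303: 31 − 12 = 19 days remain.
Then September (30), October (31), November (30), December (31), January (31), February 2304 (29): 30 + 31 + 30 + 31 + 31 + 29 = 182 days.
March 1, 2304: 1 day.
Residual: 202 days.
Total: 202 days.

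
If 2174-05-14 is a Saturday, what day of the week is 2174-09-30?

May 2174: 31 − 14 = 17 days remain.
Then June (30), July (31), August (31): 30 + 31 + 31 = 92 days.
September 1–30, 2174: 30 days.
Total: 17 + 92 + 30 = 139 days.
139 mod 7 = 6, so 6 days after Saturday is Friday.

Friday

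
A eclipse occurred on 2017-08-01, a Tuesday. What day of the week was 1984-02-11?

Count forward from the earlier date (February 11, 1984) to the later (August 1, 2017):
From February 11, 1984 to February 11, 2017: 33 years, of which 9 contain a Feb 29 — 24×365 + 9×366 = 12054 days.
(2000 is a leap year (divisible by 400).)
February 2017: 28 − 11 = 17 days remain (2017 is not a leap year, so February has 28 days).
Then March (31), April (30), May (31), June (30), July (31): 31 + 30 + 31 + 30 + 31 = 153 days.
August 1, 2017: 1 day.
Residual: 171 days.
Total: 12225 days.
12225 mod 7 = 3, so 3 days before Tuesday is Saturday.

Saturday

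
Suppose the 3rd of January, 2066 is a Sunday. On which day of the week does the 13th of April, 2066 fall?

January 2066: 31 − 3 = 28 days remain.
Then February 2066 (28), March (31): 28 + 31 = 59 days.
April 1–13, 2066: 13 days.
Total: 28 + 59 + 13 = 100 days.
100 mod 7 = 2, so 2 days after Sunday is Tuesday.

Tuesday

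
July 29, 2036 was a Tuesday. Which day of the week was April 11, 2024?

Count forward from the earlier date (April 11, 2024) to the later (July 29, 2036):
From April 11, 2024 to April 11, 2036: 12 years, of which 3 contain a Feb 29 — 9×365 + 3×366 = 4383 days.
April 2036: 30 − 11 = 19 days remain.
Then May (31), June (30): 31 + 30 = 61 days.
July 1–29, 2036: 29 days.
Residual: 109 days.
Total: 4492 days.
4492 mod 7 = 5, so 5 days before Tuesday is Thursday.

Thursday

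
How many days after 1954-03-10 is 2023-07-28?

Day-of-year of March 10, 1954: 69.
Day-of-year of July 28, 2023: 209.
1954 has 365 days, so 365 − 69 = 296 days remain in 1954.
Full years 1955–2022: 51 common + 17 leap = 51×365 + 17×366 = 24837 days.
Total: 296 + 24837 + 209 = 25342 days.

25342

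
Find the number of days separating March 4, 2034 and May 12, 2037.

Day-of-year of March 4, 2034: 63.
Day-of-year of May 12, 2037: 132.
2034 has 365 days, so 365 − 63 = 302 days remain in 2034.
Full years: 2035: 365; 2036: 366. Sum = 731.
Total: 302 + 731 + 132 = 1165 days.

1165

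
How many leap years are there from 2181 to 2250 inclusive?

16

Years divisible by 4: 2184, 2188, …, 2248 — 17 in all.
Of these, 2200 is divisible by 100 but not 400, so not leap.
Leap years: 17 − 1 = 16.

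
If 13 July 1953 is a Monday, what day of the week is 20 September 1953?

July 1953: 31 − 13 = 18 days remain.
Then August (31): 31 days.
September 1–20, 1953: 20 days.
Total: 18 + 31 + 20 = 69 days.
69 mod 7 = 6, so 6 days after Monday is Sunday.

Sunday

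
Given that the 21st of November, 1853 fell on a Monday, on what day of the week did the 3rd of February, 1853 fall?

Thursday

Count forward from the earlier date (February 3, 1853) to the later (November 21, 1853):
February 1853: 28 − 3 = 25 days remain (1853 is not a leap year, so February has 28 days).
Then March (31), April (30), May (31), June (30), July (31), August (31), September (30), October (31): 31 + 30 + 31 + 30 + 31 + 31 + 30 + 31 = 245 days.
November 1–21, 1853: 21 days.
Total: 25 + 245 + 21 = 291 days.
291 mod 7 = 4, so 4 days before Monday is Thursday.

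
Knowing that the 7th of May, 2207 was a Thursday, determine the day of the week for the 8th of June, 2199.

Count forward from the earlier date (June 8, 2199) to the later (May 7, 2207):
Day-of-year of June 8, 2199: 159.
Day-of-year of May 7, 2207: 127.
2199 has 365 days, so 365 − 159 = 206 days remain in 2199.
Full years 2200–2206: 6 common + 1 leap = 6×365 + 1×366 = 2556 days.
Total: 206 + 2556 + 127 = 2889 days.
2889 mod 7 = 5, so 5 days before Thursday is Saturday.

Saturday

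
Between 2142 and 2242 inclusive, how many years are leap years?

Years divisible by 4: 2144, 2148, …, 2240 — 25 in all.
Of these, 2200 is divisible by 100 but not 400, so not leap.
Leap years: 25 − 1 = 24.

24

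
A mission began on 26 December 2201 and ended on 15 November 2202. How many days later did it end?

Day-of-year of December 26, 2201: 360.
Day-of-year of November 15, 2202: 319.
2201 has 365 days, so 365 − 360 = 5 days remain in 2201.
Total: 5 + 319 = 324 days.

324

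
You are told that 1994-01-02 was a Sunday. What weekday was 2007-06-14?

Thursday

From January 2, 1994 to January 2, 2007: 13 years, of which 3 contain a Feb 29 — 10×365 + 3×366 = 4748 days.
(2000 is a leap year (divisible by 400).)
January 2007: 31 − 2 = 29 days remain.
Then February 2007 (28), March (31), April (30), May (31): 28 + 31 + 30 + 31 = 120 days.
June 1–14, 2007: 14 days.
Residual: 163 days.
Total: 4911 days.
4911 mod 7 = 4, so 4 days after Sunday is Thursday.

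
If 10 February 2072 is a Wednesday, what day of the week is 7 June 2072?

February 2072: 29 − 10 = 19 days remain (2072 is a leap year, so February has 29 days).
Then March (31), April (30), May (31): 31 + 30 + 31 = 92 days.
June 1–7, 2072: 7 days.
Total: 19 + 92 + 7 = 118 days.
118 mod 7 = 6, so 6 days after Wednesday is Tuesday.

Tuesday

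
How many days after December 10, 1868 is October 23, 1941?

26614

From December 10, 1868 to December 10, 1940: 72 years, of which 17 contain a Feb 29 — 55×365 + 17×366 = 26297 days.
(1900 is not a leap year (divisible by 100 but not 400).)
December 1940: 31 − 10 = 21 days remain.
Then 9 full months totalling 273 days.
October 1–23, 1941: 23 days.
Residual: 317 days.
Total: 26614 days.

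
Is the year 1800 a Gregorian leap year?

1800 is not a leap year (divisible by 100 but not 400).

No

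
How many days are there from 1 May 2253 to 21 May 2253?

20

Within May 2253: 21 − 1 = 20 days.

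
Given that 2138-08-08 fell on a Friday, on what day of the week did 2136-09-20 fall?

Thursday

Count forward from the earlier date (September 20, 2136) to the later (August 8, 2138):
September 2136: 30 − 20 = 10 days remain.
Then 22 full months totalling 669 days.
August 1–8, 2138: 8 days.
Total: 10 + 669 + 8 = 687 days.
687 mod 7 = 1, so 1 day before Friday is Thursday.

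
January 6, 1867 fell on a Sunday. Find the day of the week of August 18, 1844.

Sunday

Count forward from the earlier date (August 18, 1844) to the later (January 6, 1867):
Day-of-year of August 18, 1844: 231.
Day-of-year of January 6, 1867: 6.
1844 has 366 days, so 366 − 231 = 135 days remain in 1844.
Full years 1845–1866: 17 common + 5 leap = 17×365 + 5×366 = 8035 days.
Total: 135 + 8035 + 6 = 8176 days.
8176 is a multiple of 7, so August 18, 1844 falls on the same weekday: Sunday.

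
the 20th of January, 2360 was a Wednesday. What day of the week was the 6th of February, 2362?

Tuesday

January 20, 2360 → January 20, 2361: 366 days (2360 is a leap year).
January 20, 2361 → January 20, 2362: 365 days.
January 2362: 31 − 20 = 11 days remain.
February 1–6, 2362: 6 days (2362 is not a leap year).
Residual: 17 days.
Total: 748 days.
748 mod 7 = 6, so 6 days after Wednesday is Tuesday.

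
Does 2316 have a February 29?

Yes

2316 is a leap year.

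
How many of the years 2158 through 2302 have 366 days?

Years divisible by 4: 2160, 2164, …, 2300 — 36 in all.
Of these, 2200, 2300 are divisible by 100 but not 400, so not leap.
Leap years: 36 − 2 = 34.

34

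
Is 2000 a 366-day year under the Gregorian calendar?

Yes

2000 is a leap year (divisible by 400).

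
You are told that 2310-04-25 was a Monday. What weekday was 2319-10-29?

Wednesday

From April 25, 2310 to April 25, 2319: 9 years, of which 2 contain a Feb 29 — 7×365 + 2×366 = 3287 days.
April 2319: 30 − 25 = 5 days remain.
Then May (31), June (30), July (31), August (31), September (30): 31 + 30 + 31 + 31 + 30 = 153 days.
October 1–29, 2319: 29 days.
Residual: 187 days.
Total: 3474 days.
3474 mod 7 = 2, so 2 days after Monday is Wednesday.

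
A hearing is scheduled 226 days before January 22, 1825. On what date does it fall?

June 10, 1824

Count 226 days before January 22, 1825:
Day-of-year of June 10, 1824: 162.
Day-of-year of January 22, 1825: 22.
1824 has 366 days, so 366 − 162 = 204 days remain in 1824.
Total: 204 + 22 = 226 days.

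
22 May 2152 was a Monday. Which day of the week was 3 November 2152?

Friday

May 2152: 31 − 22 = 9 days remain.
Then June (30), July (31), August (31), September (30), October (31): 30 + 31 + 31 + 30 + 31 = 153 days.
November 1–3, 2152: 3 days.
Total: 9 + 153 + 3 = 165 days.
165 mod 7 = 4, so 4 days after Monday is Friday.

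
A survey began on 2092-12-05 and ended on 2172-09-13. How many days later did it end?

From December 5, 2092 to December 5, 2171: 79 years, of which 18 contain a Feb 29 — 61×365 + 18×366 = 28853 days.
(2100 is not a leap year (divisible by 100 but not 400).)
December 2171: 31 − 5 = 26 days remain.
Then January (31), February 2172 (29), March (31), April (30), May (31), June (30), July (31), August (31): 31 + 29 + 31 + 30 + 31 + 30 + 31 + 31 = 244 days.
September 1–13, 2172: 13 days.
Residual: 283 days.
Total: 29136 days.

29136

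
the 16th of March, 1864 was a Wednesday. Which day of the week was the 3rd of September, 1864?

Saturday

March 1864: 31 − 16 = 15 days remain.
Then April (30), May (31), June (30), July (31), August (31): 30 + 31 + 30 + 31 + 31 = 153 days.
September 1–3, 1864: 3 days.
Total: 15 + 153 + 3 = 171 days.
171 mod 7 = 3, so 3 days after Wednesday is Saturday.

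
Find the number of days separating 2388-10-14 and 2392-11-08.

1486

Day-of-year of October 14, 2388: 288.
Day-of-year of November 8, 2392: 313.
2388 has 366 days, so 366 − 288 = 78 days remain in 2388.
Full years: 2389: 365; 2390: 365; 2391: 365. Sum = 1095.
Total: 78 + 1095 + 313 = 1486 days.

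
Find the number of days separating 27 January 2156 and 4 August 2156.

January 2156: 31 − 27 = 4 days remain.
Then February 2156 (29), March (31), April (30), May (31), June (30), July (31): 29 + 31 + 30 + 31 + 30 + 31 = 182 days.
August 1–4, 2156: 4 days.
Total: 4 + 182 + 4 = 190 days.

190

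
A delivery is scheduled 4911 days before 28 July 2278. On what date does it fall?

15 February 2265

Count 4911 days before July 28, 2278:
From February 15, 2265 to February 15, 2278: 13 years, of which 3 contain a Feb 29 — 10×365 + 3×366 = 4748 days.
February 2278: 28 − 15 = 13 days remain (2278 is not a leap year, so February has 28 days).
Then March (31), April (30), May (31), June (30): 31 + 30 + 31 + 30 = 122 days.
July 1–28, 2278: 28 days.
Residual: 163 days.
Total: 4911 days.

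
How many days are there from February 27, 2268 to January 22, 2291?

8365

From February 27, 2268 to February 27, 2290: 22 years, of which 6 contain a Feb 29 — 16×365 + 6×366 = 8036 days.
February 2290: 28 − 27 = 1 day remains (2290 is not a leap year, so February has 28 days).
Then 10 full months totalling 306 days.
January 1–22, 2291: 22 days.
Residual: 329 days.
Total: 8365 days.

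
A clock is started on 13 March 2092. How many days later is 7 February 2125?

12018

From March 13, 2092 to March 13, 2124: 32 years, of which 7 contain a Feb 29 — 25×365 + 7×366 = 11687 days.
(2100 is not a leap year (divisible by 100 but not 400).)
March 2124: 31 − 13 = 18 days remain.
Then 10 full months totalling 306 days.
February 1–7, 2125: 7 days (2125 is not a leap year).
Residual: 331 days.
Total: 12018 days.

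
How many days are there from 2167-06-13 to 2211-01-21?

Day-of-year of June 13, 2167: 164.
Day-of-year of January 21, 2211: 21.
2167 has 365 days, so 365 − 164 = 201 days remain in 2167.
Full years 2168–2210: 33 common + 10 leap = 33×365 + 10×366 = 15705 days.
Total: 201 + 15705 + 21 = 15927 days.

15927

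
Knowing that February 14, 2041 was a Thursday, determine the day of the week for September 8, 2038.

Count forward from the earlier date (September 8, 2038) to the later (February 14, 2041):
September 8, 2038 → September 8, 2039: 365 days.
September 8, 2039 → September 8, 2040: 366 days (2040 is a leap year).
September 2040: 30 − 8 = 22 days remain.
Then October (31), November (30), December (31), January (31): 31 + 30 + 31 + 31 = 123 days.
February 1–14, 2041: 14 days (2041 is not a leap year).
Residual: 159 days.
Total: 890 days.
890 mod 7 = 1, so 1 day before Thursday is Wednesday.

Wednesday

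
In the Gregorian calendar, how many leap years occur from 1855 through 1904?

12

Years divisible by 4: 1856, 1860, …, 1904 — 13 in all.
Of these, 1900 is divisible by 100 but not 400, so not leap.
Leap years: 13 − 1 = 12.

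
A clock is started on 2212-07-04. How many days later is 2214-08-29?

786

July 2212: 31 − 4 = 27 days remain.
Then 24 full months totalling 730 days.
August 1–29, 2214: 29 days.
Total: 27 + 730 + 29 = 786 days.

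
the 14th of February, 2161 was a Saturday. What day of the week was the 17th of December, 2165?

February 14, 2161 → February 14, 2162: 365 days.
February 14, 2162 → February 14, 2163: 365 days.
February 14, 2163 → February 14, 2164: 365 days.
February 14, 2164 → February 14, 2165: 366 days (2164 is a leap year).
February 2165: 28 − 14 = 14 days remain (2165 is not a leap year, so February has 28 days).
Then 9 full months totalling 275 days.
December 1–17, 2165: 17 days.
Residual: 306 days.
Total: 1767 days.
1767 mod 7 = 3, so 3 days after Saturday is Tuesday.

Tuesday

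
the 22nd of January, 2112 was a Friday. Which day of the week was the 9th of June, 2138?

From January 22, 2112 to January 22, 2138: 26 years, of which 7 contain a Feb 29 — 19×365 + 7×366 = 9497 days.
January 2138: 31 − 22 = 9 days remain.
Then February 2138 (28), March (31), April (30), May (31): 28 + 31 + 30 + 31 = 120 days.
June 1–9, 2138: 9 days.
Residual: 138 days.
Total: 9635 days.
9635 mod 7 = 3, so 3 days after Friday is Monday.

Monday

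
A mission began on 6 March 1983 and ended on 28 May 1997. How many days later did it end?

5197

Day-of-year of March 6, 1983: 65.
Day-of-year of May 28, 1997: 148.
1983 has 365 days, so 365 − 65 = 300 days remain in 1983.
Full years 1984–1996: 9 common + 4 leap = 9×365 + 4×366 = 4749 days.
Total: 300 + 4749 + 148 = 5197 days.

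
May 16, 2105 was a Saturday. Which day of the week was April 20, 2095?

Count forward from the earlier date (April 20, 2095) to the later (May 16, 2105):
From April 20, 2095 to April 20, 2105: 10 years, of which 2 contain a Feb 29 — 8×365 + 2×366 = 3652 days.
(2100 is not a leap year (divisible by 100 but not 400).)
April 2105: 30 − 20 = 10 days remain.
May 1–16, 2105: 16 days.
Residual: 26 days.
Total: 3678 days.
3678 mod 7 = 3, so 3 days before Saturday is Wednesday.

Wednesday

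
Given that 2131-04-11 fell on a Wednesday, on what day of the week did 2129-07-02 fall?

Count forward from the earlier date (July 2, 2129) to the later (April 11, 2131):
July 2, 2129 → July 2, 2130: 365 days.
July 2130: 31 − 2 = 29 days remain.
Then August (31), September (30), October (31), November (30), December (31), January (31), February 2131 (28), March (31): 31 + 30 + 31 + 30 + 31 + 31 + 28 + 31 = 243 days.
April 1–11, 2131: 11 days.
Residual: 283 days.
Total: 648 days.
648 mod 7 = 4, so 4 days before Wednesday is Saturday.

Saturday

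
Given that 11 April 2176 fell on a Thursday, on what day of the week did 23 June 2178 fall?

Tuesday

Day-of-year of April 11, 2176: 102.
Day-of-year of June 23, 2178: 174.
2176 has 366 days, so 366 − 102 = 264 days remain in 2176.
Full years: 2177: 365. Sum = 365.
Total: 264 + 365 + 174 = 803 days.
803 mod 7 = 5, so 5 days after Thursday is Tuesday.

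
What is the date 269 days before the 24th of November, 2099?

the 28th of February, 2099

Count 269 days before November 24, 2099:
February 2099: 28 − 28 = 0 days remain (2099 is not a leap year, so February has 28 days).
Then March (31), April (30), May (31), June (30), July (31), August (31), September (30), October (31): 31 + 30 + 31 + 30 + 31 + 31 + 30 + 31 = 245 days.
November 1–24, 2099: 24 days.
Total: 0 + 245 + 24 = 269 days.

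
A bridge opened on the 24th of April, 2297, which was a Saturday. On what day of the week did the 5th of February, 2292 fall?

Friday

Count forward from the earlier date (February 5, 2292) to the later (April 24, 2297):
February 5, 2292 → February 5, 2293: 366 days (2292 is a leap year).
February 5, 2293 → February 5, 2294: 365 days.
February 5, 2294 → February 5, 2295: 365 days.
February 5, 2295 → February 5, 2296: 365 days.
February 5, 2296 → February 5, 2297: 366 days (2296 is a leap year).
February 2297: 28 − 5 = 23 days remain (2297 is not a leap year, so February has 28 days).
Then March (31): 31 days.
April 1–24, 2297: 24 days.
Residual: 78 days.
Total: 1905 days.
1905 mod 7 = 1, so 1 day before Saturday is Friday.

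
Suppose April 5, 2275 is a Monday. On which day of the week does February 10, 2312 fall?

Saturday

From April 5, 2275 to April 5, 2311: 36 years, of which 8 contain a Feb 29 — 28×365 + 8×366 = 13148 days.
(2300 is not a leap year (divisible by 100 but not 400).)
April 2311: 30 − 5 = 25 days remain.
Then 9 full months totalling 276 days.
February 1–10, 2312: 10 days (2312 is a leap year).
Residual: 311 days.
Total: 13459 days.
13459 mod 7 = 5, so 5 days after Monday is Saturday.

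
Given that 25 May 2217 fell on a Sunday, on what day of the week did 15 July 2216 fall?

Monday

Count forward from the earlier date (July 15, 2216) to the later (May 25, 2217):
Day-of-year of July 15, 2216: 197.
Day-of-year of May 25, 2217: 145.
2216 has 366 days, so 366 − 197 = 169 days remain in 2216.
Total: 169 + 145 = 314 days.
314 mod 7 = 6, so 6 days before Sunday is Monday.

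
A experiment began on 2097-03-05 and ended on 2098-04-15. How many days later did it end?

406

March 5, 2097 → March 5, 2098: 365 days.
March 2098: 31 − 5 = 26 days remain.
April 1–15, 2098: 15 days.
Residual: 41 days.
Total: 406 days.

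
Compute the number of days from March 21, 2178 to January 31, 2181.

March 21, 2178 → March 21, 2179: 365 days.
March 21, 2179 → March 21, 2180: 366 days (2180 is a leap year).
March 2180: 31 − 21 = 10 days remain.
Then 9 full months totalling 275 days.
January 1–31, 2181: 31 days.
Residual: 316 days.
Total: 1047 days.

1047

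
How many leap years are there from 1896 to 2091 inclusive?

Years divisible by 4: 1896, 1900, …, 2088 — 49 in all.
Of these, 1900 is divisible by 100 but not 400, so not leap.
2000 is divisible by 400, so still leap.
Leap years: 49 − 1 = 48.

48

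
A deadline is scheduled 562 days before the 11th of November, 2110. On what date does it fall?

the 28th of April, 2109

Count 562 days before November 11, 2110:
Day-of-year of April 28, 2109: 118.
Day-of-year of November 11, 2110: 315.
2109 has 365 days, so 365 − 118 = 247 days remain in 2109.
Total: 247 + 315 = 562 days.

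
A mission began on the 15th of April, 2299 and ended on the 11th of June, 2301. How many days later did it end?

787

April 15, 2299 → April 15, 2300: 365 days (2300 is not a leap year (divisible by 100 but not 400)).
April 15, 2300 → April 15, 2301: 365 days.
April 2301: 30 − 15 = 15 days remain.
Then May (31): 31 days.
June 1–11, 2301: 11 days.
Residual: 57 days.
Total: 787 days.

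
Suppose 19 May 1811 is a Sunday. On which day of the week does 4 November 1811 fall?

May 1811: 31 − 19 = 12 days remain.
Then June (30), July (31), August (31), September (30), October (31): 30 + 31 + 31 + 30 + 31 = 153 days.
November 1–4, 1811: 4 days.
Total: 12 + 153 + 4 = 169 days.
169 mod 7 = 1, so 1 day after Sunday is Monday.

Monday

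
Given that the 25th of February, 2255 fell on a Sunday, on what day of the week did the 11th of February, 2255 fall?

Count forward from the earlier date (February 11, 2255) to the later (February 25, 2255):
Within February 2255: 25 − 11 = 14 days.
14 is a multiple of 7, so the 11th of February, 2255 falls on the same weekday: Sunday.

Sunday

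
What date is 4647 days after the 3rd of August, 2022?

the 24th of April, 2035

Count 4647 days after August 3, 2022:
Day-of-year of August 3, 2022: 215.
Day-of-year of April 24, 2035: 114.
2022 has 365 days, so 365 − 215 = 150 days remain in 2022.
Full years 2023–2034: 9 common + 3 leap = 9×365 + 3×366 = 4383 days.
Total: 150 + 4383 + 114 = 4647 days.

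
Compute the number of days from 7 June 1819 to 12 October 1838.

7067

From June 7, 1819 to June 7, 1838: 19 years, of which 5 contain a Feb 29 — 14×365 + 5×366 = 6940 days.
June 1838: 30 − 7 = 23 days remain.
Then July (31), August (31), September (30): 31 + 31 + 30 = 92 days.
October 1–12, 1838: 12 days.
Residual: 127 days.
Total: 7067 days.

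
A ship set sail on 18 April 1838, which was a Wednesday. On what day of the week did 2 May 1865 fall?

Tuesday

From April 18, 1838 to April 18, 1865: 27 years, of which 7 contain a Feb 29 — 20×365 + 7×366 = 9862 days.
April 1865: 30 − 18 = 12 days remain.
May 1–2, 1865: 2 days.
Residual: 14 days.
Total: 9876 days.
9876 mod 7 = 6, so 6 days after Wednesday is Tuesday.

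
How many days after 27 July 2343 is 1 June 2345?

675

July 2343: 31 − 27 = 4 days remain.
Then 22 full months totalling 670 days.
June 1, 2345: 1 day.
Total: 4 + 670 + 1 = 675 days.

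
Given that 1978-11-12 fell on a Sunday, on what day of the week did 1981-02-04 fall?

Wednesday

November 12, 1978 → November 12, 1979: 365 days.
November 12, 1979 → November 12, 1980: 366 days (1980 is a leap year).
November 1980: 30 − 12 = 18 days remain.
Then December (31), January (31): 31 + 31 = 62 days.
February 1–4, 1981: 4 days (1981 is not a leap year).
Residual: 84 days.
Total: 815 days.
815 mod 7 = 3, so 3 days after Sunday is Wednesday.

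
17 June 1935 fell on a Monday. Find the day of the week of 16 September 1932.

Friday

Count forward from the earlier date (September 16, 1932) to the later (June 17, 1935):
Day-of-year of September 16, 1932: 260.
Day-of-year of June 17, 1935: 168.
1932 has 366 days, so 366 − 260 = 106 days remain in 1932.
Full years: 1933: 365; 1934: 365. Sum = 730.
Total: 106 + 730 + 168 = 1004 days.
1004 mod 7 = 3, so 3 days before Monday is Friday.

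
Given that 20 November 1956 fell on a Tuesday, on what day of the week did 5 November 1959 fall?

Thursday

Day-of-year of November 20, 1956: 325.
Day-of-year of November 5, 1959: 309.
1956 has 366 days, so 366 − 325 = 41 days remain in 1956.
Full years: 1957: 365; 1958: 365. Sum = 730.
Total: 41 + 730 + 309 = 1080 days.
1080 mod 7 = 2, so 2 days after Tuesday is Thursday.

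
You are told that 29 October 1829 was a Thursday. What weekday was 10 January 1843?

Day-of-year of October 29, 1829: 302.
Day-of-year of January 10, 1843: 10.
1829 has 365 days, so 365 − 302 = 63 days remain in 1829.
Full years 1830–1842: 10 common + 3 leap = 10×365 + 3×366 = 4748 days.
Total: 63 + 4748 + 10 = 4821 days.
4821 mod 7 = 5, so 5 days after Thursday is Tuesday.

Tuesday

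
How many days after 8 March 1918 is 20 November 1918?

257

March 1918: 31 − 8 = 23 days remain.
Then April (30), May (31), June (30), July (31), August (31), September (30), October (31): 30 + 31 + 30 + 31 + 31 + 30 + 31 = 214 days.
November 1–20, 1918: 20 days.
Total: 23 + 214 + 20 = 257 days.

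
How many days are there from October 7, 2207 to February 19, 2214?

Day-of-year of October 7, 2207: 280.
Day-of-year of February 19, 2214: 50.
2207 has 365 days, so 365 − 280 = 85 days remain in 2207.
Full years: 2208: 366; 2209: 365; 2210: 365; 2211: 365; 2212: 366; 2213: 365. Sum = 2192.
Total: 85 + 2192 + 50 = 2327 days.

2327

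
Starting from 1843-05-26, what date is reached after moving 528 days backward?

1841-12-14

Count 528 days before May 26, 1843:
Day-of-year of December 14, 1841: 348.
Day-of-year of May 26, 1843: 146.
1841 has 365 days, so 365 − 348 = 17 days remain in 1841.
Full years: 1842: 365. Sum = 365.
Total: 17 + 365 + 146 = 528 days.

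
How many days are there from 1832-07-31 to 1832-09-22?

53

July 1832: 31 − 31 = 0 days remain.
Then August (31): 31 days.
September 1–22, 1832: 22 days.
Total: 0 + 31 + 22 = 53 days.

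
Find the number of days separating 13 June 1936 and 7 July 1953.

6233

Day-of-year of June 13, 1936: 165.
Day-of-year of July 7, 1953: 188.
1936 has 366 days, so 366 − 165 = 201 days remain in 1936.
Full years 1937–1952: 12 common + 4 leap = 12×365 + 4×366 = 5844 days.
Total: 201 + 5844 + 188 = 6233 days.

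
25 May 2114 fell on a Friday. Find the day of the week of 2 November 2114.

Friday

May 2114: 31 − 25 = 6 days remain.
Then June (30), July (31), August (31), September (30), October (31): 30 + 31 + 31 + 30 + 31 = 153 days.
November 1–2, 2114: 2 days.
Total: 6 + 153 + 2 = 161 days.
161 is a multiple of 7, so 2 November 2114 falls on the same weekday: Friday.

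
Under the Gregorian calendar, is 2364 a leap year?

Yes

2364 is a leap year.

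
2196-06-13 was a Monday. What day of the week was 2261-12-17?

From June 13, 2196 to June 13, 2261: 65 years, of which 15 contain a Feb 29 — 50×365 + 15×366 = 23740 days.
(2200 is not a leap year (divisible by 100 but not 400).)
June 2261: 30 − 13 = 17 days remain.
Then July (31), August (31), September (30), October (31), November (30): 31 + 31 + 30 + 31 + 30 = 153 days.
December 1–17, 2261: 17 days.
Residual: 187 days.
Total: 23927 days.
23927 mod 7 = 1, so 1 day after Monday is Tuesday.

Tuesday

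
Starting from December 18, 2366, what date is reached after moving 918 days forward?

June 23, 2369

Count 918 days after December 18, 2366:
December 18, 2366 → December 18, 2367: 365 days.
December 18, 2367 → December 18, 2368: 366 days (2368 is a leap year).
December 2368: 31 − 18 = 13 days remain.
Then January (31), February 2369 (28), March (31), April (30), May (31): 31 + 28 + 31 + 30 + 31 = 151 days.
June 1–23, 2369: 23 days.
Residual: 187 days.
Total: 918 days.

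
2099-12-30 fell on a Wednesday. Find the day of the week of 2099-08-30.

Sunday

Count forward from the earlier date (August 30, 2099) to the later (December 30, 2099):
August 2099: 31 − 30 = 1 day remains.
Then September (30), October (31), November (30): 30 + 31 + 30 = 91 days.
December 1–30, 2099: 30 days.
Total: 1 + 91 + 30 = 122 days.
122 mod 7 = 3, so 3 days before Wednesday is Sunday.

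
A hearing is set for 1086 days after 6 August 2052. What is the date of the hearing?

28 July 2055

Count 1086 days after August 6, 2052:
August 6, 2052 → August 6, 2053: 365 days.
August 6, 2053 → August 6, 2054: 365 days.
August 2054: 31 − 6 = 25 days remain.
Then 10 full months totalling 303 days.
July 1–28, 2055: 28 days.
Residual: 356 days.
Total: 1086 days.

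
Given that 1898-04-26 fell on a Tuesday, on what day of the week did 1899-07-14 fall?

Day-of-year of April 26, 1898: 116.
Day-of-year of July 14, 1899: 195.
1898 has 365 days, so 365 − 116 = 249 days remain in 1898.
Total: 249 + 195 = 444 days.
444 mod 7 = 3, so 3 days after Tuesday is Friday.

Friday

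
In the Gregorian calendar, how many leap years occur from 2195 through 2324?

Years divisible by 4: 2196, 2200, …, 2324 — 33 in all.
Of these, 2200, 2300 are divisible by 100 but not 400, so not leap.
Leap years: 33 − 2 = 31.

31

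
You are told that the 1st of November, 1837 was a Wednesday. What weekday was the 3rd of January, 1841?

Sunday

November 1, 1837 → November 1, 1838: 365 days.
November 1, 1838 → November 1, 1839: 365 days.
November 1, 1839 → November 1, 1840: 366 days (1840 is a leap year).
November 1840: 30 − 1 = 29 days remain.
Then December (31): 31 days.
January 1–3, 1841: 3 days.
Residual: 63 days.
Total: 1159 days.
1159 mod 7 = 4, so 4 days after Wednesday is Sunday.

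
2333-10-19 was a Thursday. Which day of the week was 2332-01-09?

Saturday

Count forward from the earlier date (January 9, 2332) to the later (October 19, 2333):
Day-of-year of January 9, 2332: 9.
Day-of-year of October 19, 2333: 292.
2332 has 366 days, so 366 − 9 = 357 days remain in 2332.
Total: 357 + 292 = 649 days.
649 mod 7 = 5, so 5 days before Thursday is Saturday.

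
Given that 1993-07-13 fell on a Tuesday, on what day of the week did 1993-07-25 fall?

Within July 1993: 25 − 13 = 12 days.
12 mod 7 = 5, so 5 days after Tuesday is Sunday.

Sunday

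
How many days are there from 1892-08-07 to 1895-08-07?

August 7, 1892 → August 7, 1893: 365 days.
August 7, 1893 → August 7, 1894: 365 days.
August 7, 1894 → August 7, 1895: 365 days.
Total: 1095 days.

1095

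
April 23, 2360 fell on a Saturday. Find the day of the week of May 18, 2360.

April 2360: 30 − 23 = 7 days remain.
May 1–18, 2360: 18 days.
Total: 7 + 18 = 25 days.
25 mod 7 = 4, so 4 days after Saturday is Wednesday.

Wednesday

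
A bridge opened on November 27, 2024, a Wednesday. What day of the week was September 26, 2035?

Wednesday

From November 27, 2024 to November 27, 2034: 10 years, of which 2 contain a Feb 29 — 8×365 + 2×366 = 3652 days.
November 2034: 30 − 27 = 3 days remain.
Then 9 full months totalling 274 days.
September 1–26, 2035: 26 days.
Residual: 303 days.
Total: 3955 days.
3955 is a multiple of 7, so September 26, 2035 falls on the same weekday: Wednesday.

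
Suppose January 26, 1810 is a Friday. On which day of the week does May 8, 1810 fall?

January 1810: 31 − 26 = 5 days remain.
Then February 1810 (28), March (31), April (30): 28 + 31 + 30 = 89 days.
May 1–8, 1810: 8 days.
Total: 5 + 89 + 8 = 102 days.
102 mod 7 = 4, so 4 days after Friday is Tuesday.

Tuesday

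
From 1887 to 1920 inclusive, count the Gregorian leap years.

8

Years divisible by 4 in [1887, 1920]: 1888, 1892, 1896, 1900, 1904, 1908, 1912, 1916, 1920.
Of these, 1900 is divisible by 100 but not 400, so not leap.
Leap years: 9 − 1 = 8.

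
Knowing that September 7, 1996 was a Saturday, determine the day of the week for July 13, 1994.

Wednesday

Count forward from the earlier date (July 13, 1994) to the later (September 7, 1996):
Day-of-year of July 13, 1994: 194.
Day-of-year of September 7, 1996: 251.
1994 has 365 days, so 365 − 194 = 171 days remain in 1994.
Full years: 1995: 365. Sum = 365.
Total: 171 + 365 + 251 = 787 days.
787 mod 7 = 3, so 3 days before Saturday is Wednesday.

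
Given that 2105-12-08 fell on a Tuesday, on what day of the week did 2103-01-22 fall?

Count forward from the earlier date (January 22, 2103) to the later (December 8, 2105):
January 22, 2103 → January 22, 2104: 365 days.
January 22, 2104 → January 22, 2105: 366 days (2104 is a leap year).
January 2105: 31 − 22 = 9 days remain.
Then 10 full months totalling 303 days.
December 1–8, 2105: 8 days.
Residual: 320 days.
Total: 1051 days.
1051 mod 7 = 1, so 1 day before Tuesday is Monday.

Monday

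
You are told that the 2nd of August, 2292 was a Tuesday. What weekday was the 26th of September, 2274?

Count forward from the earlier date (September 26, 2274) to the later (August 2, 2292):
From September 26, 2274 to September 26, 2291: 17 years, of which 4 contain a Feb 29 — 13×365 + 4×366 = 6209 days.
September 2291: 30 − 26 = 4 days remain.
Then 10 full months totalling 305 days.
August 1–2, 2292: 2 days.
Residual: 311 days.
Total: 6520 days.
6520 mod 7 = 3, so 3 days before Tuesday is Saturday.

Saturday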